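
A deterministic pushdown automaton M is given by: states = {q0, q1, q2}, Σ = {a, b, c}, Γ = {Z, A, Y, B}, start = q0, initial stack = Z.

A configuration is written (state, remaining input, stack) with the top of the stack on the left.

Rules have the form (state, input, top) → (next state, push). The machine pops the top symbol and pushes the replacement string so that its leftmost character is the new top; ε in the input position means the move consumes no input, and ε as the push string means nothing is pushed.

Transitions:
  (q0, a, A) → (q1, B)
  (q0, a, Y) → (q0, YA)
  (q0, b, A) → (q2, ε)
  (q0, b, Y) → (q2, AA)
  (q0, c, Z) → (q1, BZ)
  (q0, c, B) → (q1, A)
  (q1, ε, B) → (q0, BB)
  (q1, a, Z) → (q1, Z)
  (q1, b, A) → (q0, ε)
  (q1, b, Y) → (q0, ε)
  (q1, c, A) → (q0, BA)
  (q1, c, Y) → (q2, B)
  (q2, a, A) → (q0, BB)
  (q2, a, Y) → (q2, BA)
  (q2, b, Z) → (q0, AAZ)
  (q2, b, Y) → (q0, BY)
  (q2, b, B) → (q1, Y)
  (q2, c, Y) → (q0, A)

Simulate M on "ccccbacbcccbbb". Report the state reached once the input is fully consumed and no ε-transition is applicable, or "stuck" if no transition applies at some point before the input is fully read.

(q0, ccccbacbcccbbb, Z) ⊢ (q1, cccbacbcccbbb, BZ) ⊢ (q0, cccbacbcccbbb, BBZ) ⊢ (q1, ccbacbcccbbb, ABZ) ⊢ (q0, cbacbcccbbb, BABZ) ⊢ (q1, bacbcccbbb, AABZ) ⊢ (q0, acbcccbbb, ABZ) ⊢ (q1, cbcccbbb, BBZ) ⊢ (q0, cbcccbbb, BBBZ) ⊢ (q1, bcccbbb, ABBZ) ⊢ (q0, cccbbb, BBZ) ⊢ (q1, ccbbb, ABZ) ⊢ (q0, cbbb, BABZ) ⊢ (q1, bbb, AABZ) ⊢ (q0, bb, ABZ) ⊢ (q2, b, BZ) ⊢ (q1, ε, YZ)
All input consumed; M is in state q1.

q1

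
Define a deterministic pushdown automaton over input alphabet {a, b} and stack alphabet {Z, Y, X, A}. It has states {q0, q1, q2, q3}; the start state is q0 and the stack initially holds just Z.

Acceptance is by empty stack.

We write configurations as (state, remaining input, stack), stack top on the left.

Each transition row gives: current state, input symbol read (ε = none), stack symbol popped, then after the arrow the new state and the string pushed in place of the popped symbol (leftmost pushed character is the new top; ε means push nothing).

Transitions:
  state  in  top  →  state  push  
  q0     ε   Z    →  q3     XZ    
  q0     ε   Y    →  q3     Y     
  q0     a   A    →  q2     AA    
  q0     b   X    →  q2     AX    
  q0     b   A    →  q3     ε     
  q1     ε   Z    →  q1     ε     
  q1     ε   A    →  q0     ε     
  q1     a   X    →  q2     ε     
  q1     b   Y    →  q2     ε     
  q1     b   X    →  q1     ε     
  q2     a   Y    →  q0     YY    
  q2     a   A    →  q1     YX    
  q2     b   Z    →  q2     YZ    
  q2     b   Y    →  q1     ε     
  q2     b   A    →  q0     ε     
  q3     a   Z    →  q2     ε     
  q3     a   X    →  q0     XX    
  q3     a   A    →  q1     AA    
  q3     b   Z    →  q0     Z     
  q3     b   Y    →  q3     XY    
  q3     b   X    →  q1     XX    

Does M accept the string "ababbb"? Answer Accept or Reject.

Reject

(q0, ababbb, Z)
  ε-move, top Z: go to q3, push XZ → (q3, ababbb, XZ)
  read a, top X: go to q0, push XX → (q0, babbb, XXZ)
  read b, top X: go to q2, push AX → (q2, abbb, AXXZ)
  read a, top A: go to q1, push YX → (q1, bbb, YXXXZ)
  read b, top Y: go to q2, push ε → (q2, bb, XXXZ)
No transition applies at (q2, bb, XXXZ); input not fully consumed.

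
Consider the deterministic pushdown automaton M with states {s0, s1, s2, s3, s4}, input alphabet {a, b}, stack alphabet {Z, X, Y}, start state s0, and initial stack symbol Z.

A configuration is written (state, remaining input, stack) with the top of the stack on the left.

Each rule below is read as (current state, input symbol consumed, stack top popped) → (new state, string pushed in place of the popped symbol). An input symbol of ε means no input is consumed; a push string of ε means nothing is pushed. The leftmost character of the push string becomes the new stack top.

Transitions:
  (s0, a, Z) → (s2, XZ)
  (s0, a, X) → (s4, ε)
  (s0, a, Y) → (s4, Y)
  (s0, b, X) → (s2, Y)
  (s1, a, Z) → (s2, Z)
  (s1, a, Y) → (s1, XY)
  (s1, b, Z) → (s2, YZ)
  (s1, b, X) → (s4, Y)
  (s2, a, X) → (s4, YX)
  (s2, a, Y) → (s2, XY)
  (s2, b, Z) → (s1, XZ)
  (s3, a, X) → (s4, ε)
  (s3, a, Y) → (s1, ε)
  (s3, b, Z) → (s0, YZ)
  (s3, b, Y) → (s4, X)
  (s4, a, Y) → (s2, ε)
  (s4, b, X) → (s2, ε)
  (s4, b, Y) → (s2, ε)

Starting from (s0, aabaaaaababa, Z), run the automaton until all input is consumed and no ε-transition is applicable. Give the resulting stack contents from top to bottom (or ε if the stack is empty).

(s0, aabaaaaababa, Z) ⊢ (s2, abaaaaababa, XZ) ⊢ (s4, baaaaababa, YXZ) ⊢ (s2, aaaaababa, XZ) ⊢ (s4, aaaababa, YXZ) ⊢ (s2, aaababa, XZ) ⊢ (s4, aababa, YXZ) ⊢ (s2, ababa, XZ) ⊢ (s4, baba, YXZ) ⊢ (s2, aba, XZ) ⊢ (s4, ba, YXZ) ⊢ (s2, a, XZ) ⊢ (s4, ε, YXZ)
All input consumed in state s4 with stack YXZ.

YXZ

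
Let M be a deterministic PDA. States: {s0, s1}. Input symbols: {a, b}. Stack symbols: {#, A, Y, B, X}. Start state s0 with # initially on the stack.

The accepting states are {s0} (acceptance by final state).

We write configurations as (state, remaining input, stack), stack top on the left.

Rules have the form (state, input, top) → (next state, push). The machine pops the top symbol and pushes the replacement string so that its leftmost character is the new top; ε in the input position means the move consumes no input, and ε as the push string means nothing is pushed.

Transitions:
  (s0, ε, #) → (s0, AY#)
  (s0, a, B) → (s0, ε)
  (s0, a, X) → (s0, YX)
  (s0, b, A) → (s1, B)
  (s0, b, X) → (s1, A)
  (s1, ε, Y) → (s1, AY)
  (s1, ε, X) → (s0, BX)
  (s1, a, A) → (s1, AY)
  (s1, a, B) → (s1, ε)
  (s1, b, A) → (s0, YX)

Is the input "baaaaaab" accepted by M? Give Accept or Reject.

(s0, baaaaaab, #)
  ε-move, top #: go to s0, push AY# → (s0, baaaaaab, AY#)
  read b, top A: go to s1, push B → (s1, aaaaaab, BY#)
  read a, top B: go to s1, push ε → (s1, aaaaab, Y#)
  ε-move, top Y: go to s1, push AY → (s1, aaaaab, AY#)
  read a, top A: go to s1, push AY → (s1, aaaab, AYY#)
  read a, top A: go to s1, push AY → (s1, aaab, AYYY#)
  read a, top A: go to s1, push AY → (s1, aab, AYYYY#)
  read a, top A: go to s1, push AY → (s1, ab, AYYYYY#)
  read a, top A: go to s1, push AY → (s1, b, AYYYYYY#)
  read b, top A: go to s0, push YX → (s0, ε, YXYYYYYY#)
All input consumed; state s0 ∈ F.

Accept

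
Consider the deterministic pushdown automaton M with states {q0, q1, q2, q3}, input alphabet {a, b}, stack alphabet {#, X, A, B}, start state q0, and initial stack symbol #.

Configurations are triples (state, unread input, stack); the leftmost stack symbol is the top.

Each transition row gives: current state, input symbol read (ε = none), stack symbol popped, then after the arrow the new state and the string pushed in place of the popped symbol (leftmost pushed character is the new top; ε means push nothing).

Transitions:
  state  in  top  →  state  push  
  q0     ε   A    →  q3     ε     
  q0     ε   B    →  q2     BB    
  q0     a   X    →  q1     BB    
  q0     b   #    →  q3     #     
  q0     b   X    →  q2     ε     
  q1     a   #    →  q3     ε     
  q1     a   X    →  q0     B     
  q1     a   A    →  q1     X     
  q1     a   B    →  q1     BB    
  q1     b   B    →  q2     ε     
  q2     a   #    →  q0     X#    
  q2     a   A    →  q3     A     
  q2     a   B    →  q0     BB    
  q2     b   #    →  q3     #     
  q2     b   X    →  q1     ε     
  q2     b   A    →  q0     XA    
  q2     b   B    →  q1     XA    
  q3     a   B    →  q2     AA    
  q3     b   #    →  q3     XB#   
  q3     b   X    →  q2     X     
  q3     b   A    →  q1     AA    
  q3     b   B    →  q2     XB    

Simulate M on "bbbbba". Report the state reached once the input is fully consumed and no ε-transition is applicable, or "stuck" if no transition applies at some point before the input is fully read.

(q0, bbbbba, #)
  read b, top #: go to q3, push # → (q3, bbbba, #)
  read b, top #: go to q3, push XB# → (q3, bbba, XB#)
  read b, top X: go to q2, push X → (q2, bba, XB#)
  read b, top X: go to q1, push ε → (q1, ba, B#)
  read b, top B: go to q2, push ε → (q2, a, #)
  read a, top #: go to q0, push X# → (q0, ε, X#)
All input consumed; M is in state q0.

q0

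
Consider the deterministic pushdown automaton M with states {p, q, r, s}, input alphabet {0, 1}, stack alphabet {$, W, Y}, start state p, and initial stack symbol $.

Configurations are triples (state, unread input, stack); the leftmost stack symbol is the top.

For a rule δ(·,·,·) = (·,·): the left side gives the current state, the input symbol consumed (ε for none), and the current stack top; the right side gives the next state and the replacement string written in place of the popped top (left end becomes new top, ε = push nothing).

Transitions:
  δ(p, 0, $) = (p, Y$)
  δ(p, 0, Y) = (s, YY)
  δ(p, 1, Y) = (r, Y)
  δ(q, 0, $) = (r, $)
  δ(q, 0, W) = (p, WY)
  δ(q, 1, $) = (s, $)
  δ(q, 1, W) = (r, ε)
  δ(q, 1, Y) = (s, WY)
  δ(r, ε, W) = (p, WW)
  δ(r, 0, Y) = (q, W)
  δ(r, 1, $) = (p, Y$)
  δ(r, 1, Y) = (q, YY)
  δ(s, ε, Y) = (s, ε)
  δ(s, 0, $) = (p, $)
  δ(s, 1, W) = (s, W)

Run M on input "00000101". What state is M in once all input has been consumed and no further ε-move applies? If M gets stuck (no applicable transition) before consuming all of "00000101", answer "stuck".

stuck

(p, 00000101, $)
  read 0, top $: go to p, push Y$ → (p, 0000101, Y$)
  read 0, top Y: go to s, push YY → (s, 000101, YY$)
  ε-move, top Y: go to s, push ε → (s, 000101, Y$)
  ε-move, top Y: go to s, push ε → (s, 000101, $)
  read 0, top $: go to p, push $ → (p, 00101, $)
  read 0, top $: go to p, push Y$ → (p, 0101, Y$)
  read 0, top Y: go to s, push YY → (s, 101, YY$)
  ε-move, top Y: go to s, push ε → (s, 101, Y$)
  ε-move, top Y: go to s, push ε → (s, 101, $)
No transition for (s, 1, top $); M blocks with input 101 remaining.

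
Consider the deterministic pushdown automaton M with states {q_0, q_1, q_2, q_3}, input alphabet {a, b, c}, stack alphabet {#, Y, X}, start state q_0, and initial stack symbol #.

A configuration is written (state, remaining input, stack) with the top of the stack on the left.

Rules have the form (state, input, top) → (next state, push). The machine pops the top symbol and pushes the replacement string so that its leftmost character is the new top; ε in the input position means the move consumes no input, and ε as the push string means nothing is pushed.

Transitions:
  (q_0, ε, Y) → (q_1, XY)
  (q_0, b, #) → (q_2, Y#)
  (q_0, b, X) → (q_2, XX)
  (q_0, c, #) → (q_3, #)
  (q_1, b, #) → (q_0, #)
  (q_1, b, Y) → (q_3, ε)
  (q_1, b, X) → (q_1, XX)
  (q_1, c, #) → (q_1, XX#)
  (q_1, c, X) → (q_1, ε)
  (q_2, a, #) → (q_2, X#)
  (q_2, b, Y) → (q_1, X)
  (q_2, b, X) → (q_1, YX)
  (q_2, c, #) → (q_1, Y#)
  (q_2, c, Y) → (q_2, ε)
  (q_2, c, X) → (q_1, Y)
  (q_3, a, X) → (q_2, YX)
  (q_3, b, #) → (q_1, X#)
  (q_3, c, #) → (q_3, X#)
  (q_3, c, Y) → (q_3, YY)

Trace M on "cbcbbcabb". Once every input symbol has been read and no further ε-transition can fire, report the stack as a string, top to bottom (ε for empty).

(q_0, cbcbbcabb, #) ⊢ (q_3, bcbbcabb, #) ⊢ (q_1, cbbcabb, X#) ⊢ (q_1, bbcabb, #) ⊢ (q_0, bcabb, #) ⊢ (q_2, cabb, Y#) ⊢ (q_2, abb, #) ⊢ (q_2, bb, X#) ⊢ (q_1, b, YX#) ⊢ (q_3, ε, X#)
All input consumed in state q_3 with stack X#.

X#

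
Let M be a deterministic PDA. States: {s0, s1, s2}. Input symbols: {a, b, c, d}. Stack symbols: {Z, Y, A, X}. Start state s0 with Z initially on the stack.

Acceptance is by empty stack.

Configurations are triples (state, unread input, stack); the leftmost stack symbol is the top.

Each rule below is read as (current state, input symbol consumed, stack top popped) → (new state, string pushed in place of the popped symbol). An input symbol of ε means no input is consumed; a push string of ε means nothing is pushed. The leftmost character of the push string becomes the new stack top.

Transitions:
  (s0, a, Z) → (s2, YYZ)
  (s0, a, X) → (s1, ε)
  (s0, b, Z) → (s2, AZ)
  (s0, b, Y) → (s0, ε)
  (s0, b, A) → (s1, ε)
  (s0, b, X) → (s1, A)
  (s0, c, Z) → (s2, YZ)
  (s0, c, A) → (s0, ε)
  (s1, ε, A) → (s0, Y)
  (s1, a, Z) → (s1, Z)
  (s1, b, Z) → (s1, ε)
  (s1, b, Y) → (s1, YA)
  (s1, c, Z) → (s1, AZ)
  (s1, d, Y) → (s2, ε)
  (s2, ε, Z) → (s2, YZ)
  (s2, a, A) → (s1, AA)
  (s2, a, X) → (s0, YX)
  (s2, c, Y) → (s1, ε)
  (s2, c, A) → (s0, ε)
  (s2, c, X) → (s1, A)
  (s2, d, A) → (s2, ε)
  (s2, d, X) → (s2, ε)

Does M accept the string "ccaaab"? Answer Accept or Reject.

Accept

(s0, ccaaab, Z)
  read c, top Z: go to s2, push YZ → (s2, caaab, YZ)
  read c, top Y: go to s1, push ε → (s1, aaab, Z)
  read a, top Z: go to s1, push Z → (s1, aab, Z)
  read a, top Z: go to s1, push Z → (s1, ab, Z)
  read a, top Z: go to s1, push Z → (s1, b, Z)
  read b, top Z: go to s1, push ε → (s1, ε, ε)
All input consumed and the stack is empty.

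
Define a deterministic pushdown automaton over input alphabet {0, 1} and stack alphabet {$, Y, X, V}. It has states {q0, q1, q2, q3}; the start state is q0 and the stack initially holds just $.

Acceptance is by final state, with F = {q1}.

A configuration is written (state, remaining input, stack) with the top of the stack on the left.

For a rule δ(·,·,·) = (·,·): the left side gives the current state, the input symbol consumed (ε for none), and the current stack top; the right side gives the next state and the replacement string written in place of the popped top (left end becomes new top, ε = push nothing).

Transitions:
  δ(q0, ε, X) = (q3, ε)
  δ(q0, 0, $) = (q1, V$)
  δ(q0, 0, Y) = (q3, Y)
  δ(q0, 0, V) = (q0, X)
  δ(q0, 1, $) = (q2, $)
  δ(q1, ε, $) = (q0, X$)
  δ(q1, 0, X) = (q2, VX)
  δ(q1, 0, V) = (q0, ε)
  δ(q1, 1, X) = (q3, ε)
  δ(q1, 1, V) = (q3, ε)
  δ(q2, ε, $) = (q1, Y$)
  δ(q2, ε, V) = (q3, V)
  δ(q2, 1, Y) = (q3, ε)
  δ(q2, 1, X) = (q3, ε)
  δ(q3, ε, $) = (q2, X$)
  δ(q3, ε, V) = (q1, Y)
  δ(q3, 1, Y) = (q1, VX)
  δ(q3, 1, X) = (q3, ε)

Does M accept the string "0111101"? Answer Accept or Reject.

(q0, 0111101, $) ⊢ (q1, 111101, V$) ⊢ (q3, 11101, $) ⊢ (q2, 11101, X$) ⊢ (q3, 1101, $) ⊢ (q2, 1101, X$) ⊢ (q3, 101, $) ⊢ (q2, 101, X$) ⊢ (q3, 01, $) ⊢ (q2, 01, X$)
No transition applies at (q2, 01, X$); input not fully consumed.

Reject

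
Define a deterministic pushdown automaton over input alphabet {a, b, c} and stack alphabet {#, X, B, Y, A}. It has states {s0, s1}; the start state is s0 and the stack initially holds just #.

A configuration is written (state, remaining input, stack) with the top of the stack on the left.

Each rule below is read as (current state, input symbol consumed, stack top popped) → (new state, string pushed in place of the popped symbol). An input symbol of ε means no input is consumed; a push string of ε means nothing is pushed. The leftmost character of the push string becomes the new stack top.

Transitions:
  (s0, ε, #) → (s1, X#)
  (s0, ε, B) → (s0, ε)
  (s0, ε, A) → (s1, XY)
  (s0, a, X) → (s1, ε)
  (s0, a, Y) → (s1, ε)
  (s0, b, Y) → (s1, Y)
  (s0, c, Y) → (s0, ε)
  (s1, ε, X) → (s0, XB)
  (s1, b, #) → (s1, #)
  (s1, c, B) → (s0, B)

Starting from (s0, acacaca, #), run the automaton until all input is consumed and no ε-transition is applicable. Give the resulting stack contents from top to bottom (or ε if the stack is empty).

B#

(s0, acacaca, #)
  ε-move, top #: go to s1, push X# → (s1, acacaca, X#)
  ε-move, top X: go to s0, push XB → (s0, acacaca, XB#)
  read a, top X: go to s1, push ε → (s1, cacaca, B#)
  read c, top B: go to s0, push B → (s0, acaca, B#)
  ε-move, top B: go to s0, push ε → (s0, acaca, #)
  ε-move, top #: go to s1, push X# → (s1, acaca, X#)
  ε-move, top X: go to s0, push XB → (s0, acaca, XB#)
  read a, top X: go to s1, push ε → (s1, caca, B#)
  read c, top B: go to s0, push B → (s0, aca, B#)
  ε-move, top B: go to s0, push ε → (s0, aca, #)
  ε-move, top #: go to s1, push X# → (s1, aca, X#)
  ε-move, top X: go to s0, push XB → (s0, aca, XB#)
  read a, top X: go to s1, push ε → (s1, ca, B#)
  read c, top B: go to s0, push B → (s0, a, B#)
  ε-move, top B: go to s0, push ε → (s0, a, #)
  ε-move, top #: go to s1, push X# → (s1, a, X#)
  ε-move, top X: go to s0, push XB → (s0, a, XB#)
  read a, top X: go to s1, push ε → (s1, ε, B#)
All input consumed in state s1 with stack B#.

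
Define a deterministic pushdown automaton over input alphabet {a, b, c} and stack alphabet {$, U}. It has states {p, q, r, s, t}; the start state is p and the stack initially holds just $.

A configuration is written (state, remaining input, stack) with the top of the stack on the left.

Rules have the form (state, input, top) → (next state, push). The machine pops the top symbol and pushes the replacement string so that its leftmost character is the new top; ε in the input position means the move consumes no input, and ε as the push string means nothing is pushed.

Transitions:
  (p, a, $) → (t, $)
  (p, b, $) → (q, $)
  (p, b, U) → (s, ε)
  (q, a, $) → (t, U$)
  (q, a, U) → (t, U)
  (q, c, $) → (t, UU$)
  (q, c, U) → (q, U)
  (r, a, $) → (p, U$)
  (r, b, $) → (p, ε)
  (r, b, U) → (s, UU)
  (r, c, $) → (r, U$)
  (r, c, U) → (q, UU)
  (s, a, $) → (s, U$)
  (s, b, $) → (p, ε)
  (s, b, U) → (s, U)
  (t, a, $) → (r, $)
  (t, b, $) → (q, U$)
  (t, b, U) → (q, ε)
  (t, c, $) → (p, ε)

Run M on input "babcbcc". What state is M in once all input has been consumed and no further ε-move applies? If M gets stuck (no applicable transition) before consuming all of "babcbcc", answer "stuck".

(p, babcbcc, $)
  read b, top $: go to q, push $ → (q, abcbcc, $)
  read a, top $: go to t, push U$ → (t, bcbcc, U$)
  read b, top U: go to q, push ε → (q, cbcc, $)
  read c, top $: go to t, push UU$ → (t, bcc, UU$)
  read b, top U: go to q, push ε → (q, cc, U$)
  read c, top U: go to q, push U → (q, c, U$)
  read c, top U: go to q, push U → (q, ε, U$)
All input consumed; M is in state q.

q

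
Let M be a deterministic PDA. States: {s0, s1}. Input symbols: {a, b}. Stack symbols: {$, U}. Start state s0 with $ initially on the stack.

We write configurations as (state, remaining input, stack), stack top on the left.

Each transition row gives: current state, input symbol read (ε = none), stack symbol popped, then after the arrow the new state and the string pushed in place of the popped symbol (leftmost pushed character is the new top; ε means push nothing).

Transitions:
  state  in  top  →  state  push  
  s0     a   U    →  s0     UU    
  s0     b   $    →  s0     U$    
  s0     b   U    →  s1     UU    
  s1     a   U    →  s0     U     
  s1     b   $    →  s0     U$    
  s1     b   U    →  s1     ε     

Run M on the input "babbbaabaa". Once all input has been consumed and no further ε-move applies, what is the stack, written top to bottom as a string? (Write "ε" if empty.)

UUUU$

(s0, babbbaabaa, $)
  read b, top $: go to s0, push U$ → (s0, abbbaabaa, U$)
  read a, top U: go to s0, push UU → (s0, bbbaabaa, UU$)
  read b, top U: go to s1, push UU → (s1, bbaabaa, UUU$)
  read b, top U: go to s1, push ε → (s1, baabaa, UU$)
  read b, top U: go to s1, push ε → (s1, aabaa, U$)
  read a, top U: go to s0, push U → (s0, abaa, U$)
  read a, top U: go to s0, push UU → (s0, baa, UU$)
  read b, top U: go to s1, push UU → (s1, aa, UUU$)
  read a, top U: go to s0, push U → (s0, a, UUU$)
  read a, top U: go to s0, push UU → (s0, ε, UUUU$)
All input consumed in state s0 with stack UUUU$.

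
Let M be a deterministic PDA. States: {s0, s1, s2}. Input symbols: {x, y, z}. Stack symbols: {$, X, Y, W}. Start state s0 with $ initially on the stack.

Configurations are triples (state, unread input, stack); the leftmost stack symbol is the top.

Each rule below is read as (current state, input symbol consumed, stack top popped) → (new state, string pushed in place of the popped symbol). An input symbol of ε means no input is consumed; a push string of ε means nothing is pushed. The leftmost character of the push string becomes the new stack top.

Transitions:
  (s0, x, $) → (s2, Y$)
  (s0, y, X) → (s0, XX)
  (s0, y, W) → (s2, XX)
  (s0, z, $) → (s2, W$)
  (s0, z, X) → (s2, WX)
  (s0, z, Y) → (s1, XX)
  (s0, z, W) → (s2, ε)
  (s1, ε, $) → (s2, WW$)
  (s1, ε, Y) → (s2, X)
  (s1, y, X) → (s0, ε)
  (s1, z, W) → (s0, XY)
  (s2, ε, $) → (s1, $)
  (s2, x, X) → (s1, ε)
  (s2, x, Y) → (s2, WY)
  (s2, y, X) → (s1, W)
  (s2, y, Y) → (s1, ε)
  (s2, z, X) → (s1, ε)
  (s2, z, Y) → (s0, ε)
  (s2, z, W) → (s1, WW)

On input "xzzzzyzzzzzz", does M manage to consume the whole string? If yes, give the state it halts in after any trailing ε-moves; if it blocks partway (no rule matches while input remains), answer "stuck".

s0

(s0, xzzzzyzzzzzz, $)
  read x, top $: go to s2, push Y$ → (s2, zzzzyzzzzzz, Y$)
  read z, top Y: go to s0, push ε → (s0, zzzyzzzzzz, $)
  read z, top $: go to s2, push W$ → (s2, zzyzzzzzz, W$)
  read z, top W: go to s1, push WW → (s1, zyzzzzzz, WW$)
  read z, top W: go to s0, push XY → (s0, yzzzzzz, XYW$)
  read y, top X: go to s0, push XX → (s0, zzzzzz, XXYW$)
  read z, top X: go to s2, push WX → (s2, zzzzz, WXXYW$)
  read z, top W: go to s1, push WW → (s1, zzzz, WWXXYW$)
  read z, top W: go to s0, push XY → (s0, zzz, XYWXXYW$)
  read z, top X: go to s2, push WX → (s2, zz, WXYWXXYW$)
  read z, top W: go to s1, push WW → (s1, z, WWXYWXXYW$)
  read z, top W: go to s0, push XY → (s0, ε, XYWXYWXXYW$)
All input consumed; M is in state s0.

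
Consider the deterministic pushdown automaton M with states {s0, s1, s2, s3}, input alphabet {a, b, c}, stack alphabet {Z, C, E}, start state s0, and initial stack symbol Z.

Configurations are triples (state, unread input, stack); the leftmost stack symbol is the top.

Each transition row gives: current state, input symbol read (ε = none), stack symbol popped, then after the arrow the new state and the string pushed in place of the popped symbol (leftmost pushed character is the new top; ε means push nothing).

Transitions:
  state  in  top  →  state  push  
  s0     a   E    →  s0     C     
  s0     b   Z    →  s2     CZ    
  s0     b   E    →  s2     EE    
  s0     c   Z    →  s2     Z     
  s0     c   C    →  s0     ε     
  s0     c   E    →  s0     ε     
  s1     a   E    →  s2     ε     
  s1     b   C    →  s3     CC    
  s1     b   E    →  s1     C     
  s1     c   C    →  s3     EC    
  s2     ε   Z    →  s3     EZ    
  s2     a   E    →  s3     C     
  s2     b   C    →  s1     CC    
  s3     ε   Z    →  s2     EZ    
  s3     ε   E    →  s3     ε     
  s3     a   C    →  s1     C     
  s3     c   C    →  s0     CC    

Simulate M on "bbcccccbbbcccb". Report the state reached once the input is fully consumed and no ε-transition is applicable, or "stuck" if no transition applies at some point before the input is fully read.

stuck

(s0, bbcccccbbbcccb, Z)
  read b, top Z: go to s2, push CZ → (s2, bcccccbbbcccb, CZ)
  read b, top C: go to s1, push CC → (s1, cccccbbbcccb, CCZ)
  read c, top C: go to s3, push EC → (s3, ccccbbbcccb, ECCZ)
  ε-move, top E: go to s3, push ε → (s3, ccccbbbcccb, CCZ)
  read c, top C: go to s0, push CC → (s0, cccbbbcccb, CCCZ)
  read c, top C: go to s0, push ε → (s0, ccbbbcccb, CCZ)
  read c, top C: go to s0, push ε → (s0, cbbbcccb, CZ)
  read c, top C: go to s0, push ε → (s0, bbbcccb, Z)
  read b, top Z: go to s2, push CZ → (s2, bbcccb, CZ)
  read b, top C: go to s1, push CC → (s1, bcccb, CCZ)
  read b, top C: go to s3, push CC → (s3, cccb, CCCZ)
  read c, top C: go to s0, push CC → (s0, ccb, CCCCZ)
  read c, top C: go to s0, push ε → (s0, cb, CCCZ)
  read c, top C: go to s0, push ε → (s0, b, CCZ)
No transition for (s0, b, top C); M blocks with input b remaining.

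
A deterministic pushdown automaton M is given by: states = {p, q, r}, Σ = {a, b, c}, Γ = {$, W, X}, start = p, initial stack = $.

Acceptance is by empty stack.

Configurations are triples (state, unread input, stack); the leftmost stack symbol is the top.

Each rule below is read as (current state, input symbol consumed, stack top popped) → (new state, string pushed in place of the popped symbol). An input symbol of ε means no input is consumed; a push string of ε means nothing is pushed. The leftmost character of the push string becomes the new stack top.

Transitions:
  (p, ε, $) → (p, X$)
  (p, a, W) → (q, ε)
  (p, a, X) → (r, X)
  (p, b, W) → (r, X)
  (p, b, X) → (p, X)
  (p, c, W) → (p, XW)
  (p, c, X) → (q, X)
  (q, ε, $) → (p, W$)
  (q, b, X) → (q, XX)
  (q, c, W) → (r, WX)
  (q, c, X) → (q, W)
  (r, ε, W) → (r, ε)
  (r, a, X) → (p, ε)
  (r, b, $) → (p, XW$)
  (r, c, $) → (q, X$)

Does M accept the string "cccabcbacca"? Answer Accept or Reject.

(p, cccabcbacca, $)
  ε-move, top $: go to p, push X$ → (p, cccabcbacca, X$)
  read c, top X: go to q, push X → (q, ccabcbacca, X$)
  read c, top X: go to q, push W → (q, cabcbacca, W$)
  read c, top W: go to r, push WX → (r, abcbacca, WX$)
  ε-move, top W: go to r, push ε → (r, abcbacca, X$)
  read a, top X: go to p, push ε → (p, bcbacca, $)
  ε-move, top $: go to p, push X$ → (p, bcbacca, X$)
  read b, top X: go to p, push X → (p, cbacca, X$)
  read c, top X: go to q, push X → (q, bacca, X$)
  read b, top X: go to q, push XX → (q, acca, XX$)
No transition applies at (q, acca, XX$); input not fully consumed.

Reject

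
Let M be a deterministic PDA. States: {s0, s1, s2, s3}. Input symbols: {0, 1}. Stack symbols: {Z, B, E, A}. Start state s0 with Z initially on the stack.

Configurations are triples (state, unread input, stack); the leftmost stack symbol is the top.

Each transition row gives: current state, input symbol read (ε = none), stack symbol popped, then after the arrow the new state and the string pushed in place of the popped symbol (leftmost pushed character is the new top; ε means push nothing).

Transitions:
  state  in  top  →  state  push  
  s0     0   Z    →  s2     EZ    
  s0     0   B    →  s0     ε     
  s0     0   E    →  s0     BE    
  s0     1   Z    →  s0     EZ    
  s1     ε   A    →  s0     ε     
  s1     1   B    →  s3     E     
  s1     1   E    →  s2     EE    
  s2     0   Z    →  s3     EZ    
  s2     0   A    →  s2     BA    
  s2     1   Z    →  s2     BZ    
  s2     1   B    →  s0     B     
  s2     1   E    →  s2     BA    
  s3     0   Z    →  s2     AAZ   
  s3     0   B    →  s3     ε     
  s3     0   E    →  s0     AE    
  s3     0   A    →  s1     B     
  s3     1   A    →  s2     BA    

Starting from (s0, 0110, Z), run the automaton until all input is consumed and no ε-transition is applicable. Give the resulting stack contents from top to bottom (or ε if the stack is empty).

(s0, 0110, Z) ⊢ (s2, 110, EZ) ⊢ (s2, 10, BAZ) ⊢ (s0, 0, BAZ) ⊢ (s0, ε, AZ)
All input consumed in state s0 with stack AZ.

AZ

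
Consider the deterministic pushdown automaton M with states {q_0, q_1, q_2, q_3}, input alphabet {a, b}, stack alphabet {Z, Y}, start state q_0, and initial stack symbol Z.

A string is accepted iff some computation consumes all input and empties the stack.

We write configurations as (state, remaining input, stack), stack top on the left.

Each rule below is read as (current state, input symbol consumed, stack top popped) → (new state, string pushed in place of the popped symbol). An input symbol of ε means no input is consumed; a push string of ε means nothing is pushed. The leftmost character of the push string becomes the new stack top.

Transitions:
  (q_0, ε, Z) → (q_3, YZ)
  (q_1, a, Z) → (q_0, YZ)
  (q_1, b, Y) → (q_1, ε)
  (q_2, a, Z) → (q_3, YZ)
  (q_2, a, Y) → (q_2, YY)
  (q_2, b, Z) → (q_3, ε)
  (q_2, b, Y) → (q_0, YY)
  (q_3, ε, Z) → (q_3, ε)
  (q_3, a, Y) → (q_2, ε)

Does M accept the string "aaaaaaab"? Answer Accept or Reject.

(q_0, aaaaaaab, Z) ⊢ (q_3, aaaaaaab, YZ) ⊢ (q_2, aaaaaab, Z) ⊢ (q_3, aaaaab, YZ) ⊢ (q_2, aaaab, Z) ⊢ (q_3, aaab, YZ) ⊢ (q_2, aab, Z) ⊢ (q_3, ab, YZ) ⊢ (q_2, b, Z) ⊢ (q_3, ε, ε)
All input consumed and the stack is empty.

Accept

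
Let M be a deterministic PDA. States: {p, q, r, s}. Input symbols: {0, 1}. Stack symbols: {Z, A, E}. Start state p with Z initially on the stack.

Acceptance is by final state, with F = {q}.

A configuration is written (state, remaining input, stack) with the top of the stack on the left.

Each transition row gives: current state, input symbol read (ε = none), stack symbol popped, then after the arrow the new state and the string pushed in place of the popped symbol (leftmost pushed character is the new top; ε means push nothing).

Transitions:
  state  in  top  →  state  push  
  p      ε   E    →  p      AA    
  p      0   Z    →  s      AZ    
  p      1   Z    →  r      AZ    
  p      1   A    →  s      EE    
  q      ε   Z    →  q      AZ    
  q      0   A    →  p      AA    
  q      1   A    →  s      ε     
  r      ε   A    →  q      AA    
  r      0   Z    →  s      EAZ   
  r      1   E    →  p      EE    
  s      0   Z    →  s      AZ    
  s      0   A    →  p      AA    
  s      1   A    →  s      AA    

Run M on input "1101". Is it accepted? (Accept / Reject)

Reject

(p, 1101, Z)
  read 1, top Z: go to r, push AZ → (r, 101, AZ)
  ε-move, top A: go to q, push AA → (q, 101, AAZ)
  read 1, top A: go to s, push ε → (s, 01, AZ)
  read 0, top A: go to p, push AA → (p, 1, AAZ)
  read 1, top A: go to s, push EE → (s, ε, EEAZ)
All input consumed; state s ∉ F and no further ε-move applies.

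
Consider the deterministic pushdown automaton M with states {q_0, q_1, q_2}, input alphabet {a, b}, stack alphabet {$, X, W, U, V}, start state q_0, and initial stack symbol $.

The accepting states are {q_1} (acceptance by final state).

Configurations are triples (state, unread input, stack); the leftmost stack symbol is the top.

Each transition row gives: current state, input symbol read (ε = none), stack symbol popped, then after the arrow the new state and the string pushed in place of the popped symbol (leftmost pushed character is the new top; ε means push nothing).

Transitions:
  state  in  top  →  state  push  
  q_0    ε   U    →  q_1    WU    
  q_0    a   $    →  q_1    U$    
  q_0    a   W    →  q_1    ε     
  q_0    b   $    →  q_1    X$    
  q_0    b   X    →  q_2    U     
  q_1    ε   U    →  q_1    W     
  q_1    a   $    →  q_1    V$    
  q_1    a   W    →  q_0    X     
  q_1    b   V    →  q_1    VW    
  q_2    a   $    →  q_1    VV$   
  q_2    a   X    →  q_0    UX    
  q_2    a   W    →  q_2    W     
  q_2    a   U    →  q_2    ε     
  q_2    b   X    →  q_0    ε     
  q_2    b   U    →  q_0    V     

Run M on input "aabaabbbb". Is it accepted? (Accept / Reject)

Accept

(q_0, aabaabbbb, $) ⊢ (q_1, abaabbbb, U$) ⊢ (q_1, abaabbbb, W$) ⊢ (q_0, baabbbb, X$) ⊢ (q_2, aabbbb, U$) ⊢ (q_2, abbbb, $) ⊢ (q_1, bbbb, VV$) ⊢ (q_1, bbb, VWV$) ⊢ (q_1, bb, VWWV$) ⊢ (q_1, b, VWWWV$) ⊢ (q_1, ε, VWWWWV$)
All input consumed; state q_1 ∈ F.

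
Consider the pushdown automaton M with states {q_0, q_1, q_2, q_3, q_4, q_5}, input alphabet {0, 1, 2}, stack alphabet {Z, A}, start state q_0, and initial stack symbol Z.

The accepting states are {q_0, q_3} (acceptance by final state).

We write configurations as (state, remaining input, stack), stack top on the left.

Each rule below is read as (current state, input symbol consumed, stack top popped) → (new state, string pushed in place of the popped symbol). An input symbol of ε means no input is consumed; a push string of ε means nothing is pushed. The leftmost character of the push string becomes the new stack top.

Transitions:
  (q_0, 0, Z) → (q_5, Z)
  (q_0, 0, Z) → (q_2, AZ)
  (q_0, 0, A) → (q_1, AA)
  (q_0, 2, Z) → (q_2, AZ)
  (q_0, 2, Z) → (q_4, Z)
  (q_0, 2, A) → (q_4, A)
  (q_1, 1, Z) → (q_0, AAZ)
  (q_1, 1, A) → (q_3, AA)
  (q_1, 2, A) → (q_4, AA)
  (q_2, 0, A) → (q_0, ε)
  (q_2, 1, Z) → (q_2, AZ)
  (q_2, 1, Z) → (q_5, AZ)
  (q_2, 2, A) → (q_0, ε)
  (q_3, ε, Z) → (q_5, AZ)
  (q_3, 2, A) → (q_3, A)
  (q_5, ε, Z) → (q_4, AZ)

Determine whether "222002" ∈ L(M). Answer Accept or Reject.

One accepting computation: (q_0, 222002, Z) ⊢ (q_2, 22002, AZ) ⊢ (q_0, 2002, Z) ⊢ (q_2, 002, AZ) ⊢ (q_0, 02, Z) ⊢ (q_2, 2, AZ) ⊢ (q_0, ε, Z)
All input consumed and state q_0 ∈ F.

Accept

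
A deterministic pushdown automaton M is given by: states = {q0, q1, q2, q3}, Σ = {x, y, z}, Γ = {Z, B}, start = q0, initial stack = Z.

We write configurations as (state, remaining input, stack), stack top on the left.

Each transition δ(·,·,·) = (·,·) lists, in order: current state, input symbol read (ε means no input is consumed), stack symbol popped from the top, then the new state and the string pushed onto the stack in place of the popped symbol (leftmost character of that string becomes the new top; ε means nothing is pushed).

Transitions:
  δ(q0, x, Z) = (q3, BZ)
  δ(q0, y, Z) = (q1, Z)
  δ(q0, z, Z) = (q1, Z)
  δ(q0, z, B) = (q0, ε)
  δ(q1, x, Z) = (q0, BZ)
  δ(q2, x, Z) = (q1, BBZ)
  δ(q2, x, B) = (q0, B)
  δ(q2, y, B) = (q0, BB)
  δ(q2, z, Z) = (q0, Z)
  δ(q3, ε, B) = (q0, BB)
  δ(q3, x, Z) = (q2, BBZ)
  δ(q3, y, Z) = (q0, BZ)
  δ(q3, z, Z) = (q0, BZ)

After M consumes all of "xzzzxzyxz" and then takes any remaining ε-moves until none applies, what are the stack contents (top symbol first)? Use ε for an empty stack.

Z

(q0, xzzzxzyxz, Z)
  read x, top Z: go to q3, push BZ → (q3, zzzxzyxz, BZ)
  ε-move, top B: go to q0, push BB → (q0, zzzxzyxz, BBZ)
  read z, top B: go to q0, push ε → (q0, zzxzyxz, BZ)
  read z, top B: go to q0, push ε → (q0, zxzyxz, Z)
  read z, top Z: go to q1, push Z → (q1, xzyxz, Z)
  read x, top Z: go to q0, push BZ → (q0, zyxz, BZ)
  read z, top B: go to q0, push ε → (q0, yxz, Z)
  read y, top Z: go to q1, push Z → (q1, xz, Z)
  read x, top Z: go to q0, push BZ → (q0, z, BZ)
  read z, top B: go to q0, push ε → (q0, ε, Z)
All input consumed in state q0 with stack Z.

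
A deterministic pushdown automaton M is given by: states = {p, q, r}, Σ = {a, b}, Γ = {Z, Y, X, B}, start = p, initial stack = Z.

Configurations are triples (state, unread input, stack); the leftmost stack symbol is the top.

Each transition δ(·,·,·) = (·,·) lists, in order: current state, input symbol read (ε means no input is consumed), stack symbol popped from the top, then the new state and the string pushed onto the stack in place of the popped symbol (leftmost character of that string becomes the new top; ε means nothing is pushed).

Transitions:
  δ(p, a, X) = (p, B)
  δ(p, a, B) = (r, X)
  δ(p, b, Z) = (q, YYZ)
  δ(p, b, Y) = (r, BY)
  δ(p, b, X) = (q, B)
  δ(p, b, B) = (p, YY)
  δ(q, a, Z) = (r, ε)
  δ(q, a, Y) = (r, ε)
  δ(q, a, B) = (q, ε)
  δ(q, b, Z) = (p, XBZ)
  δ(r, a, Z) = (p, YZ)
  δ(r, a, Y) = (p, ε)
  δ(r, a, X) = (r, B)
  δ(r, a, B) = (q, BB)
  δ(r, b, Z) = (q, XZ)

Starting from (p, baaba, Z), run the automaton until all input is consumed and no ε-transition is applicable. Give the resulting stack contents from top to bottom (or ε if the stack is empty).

YZ

(p, baaba, Z)
  read b, top Z: go to q, push YYZ → (q, aaba, YYZ)
  read a, top Y: go to r, push ε → (r, aba, YZ)
  read a, top Y: go to p, push ε → (p, ba, Z)
  read b, top Z: go to q, push YYZ → (q, a, YYZ)
  read a, top Y: go to r, push ε → (r, ε, YZ)
All input consumed in state r with stack YZ.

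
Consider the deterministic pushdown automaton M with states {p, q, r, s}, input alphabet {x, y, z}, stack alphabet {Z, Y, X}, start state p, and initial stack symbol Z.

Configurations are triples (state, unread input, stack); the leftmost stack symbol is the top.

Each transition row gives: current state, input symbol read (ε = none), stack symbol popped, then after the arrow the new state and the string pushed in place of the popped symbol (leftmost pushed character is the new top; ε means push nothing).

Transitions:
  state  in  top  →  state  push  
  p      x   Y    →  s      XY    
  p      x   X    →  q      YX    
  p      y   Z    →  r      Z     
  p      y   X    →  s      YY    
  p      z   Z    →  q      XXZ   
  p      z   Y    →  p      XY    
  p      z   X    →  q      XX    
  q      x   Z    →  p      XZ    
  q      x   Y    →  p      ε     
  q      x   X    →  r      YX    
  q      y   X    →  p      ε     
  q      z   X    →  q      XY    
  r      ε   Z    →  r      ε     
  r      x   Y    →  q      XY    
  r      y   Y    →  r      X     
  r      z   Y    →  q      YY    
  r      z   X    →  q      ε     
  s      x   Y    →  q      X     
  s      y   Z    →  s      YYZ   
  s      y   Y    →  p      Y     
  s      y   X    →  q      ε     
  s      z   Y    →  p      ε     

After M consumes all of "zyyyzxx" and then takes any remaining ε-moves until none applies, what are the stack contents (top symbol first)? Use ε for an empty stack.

XYYZ

(p, zyyyzxx, Z)
  read z, top Z: go to q, push XXZ → (q, yyyzxx, XXZ)
  read y, top X: go to p, push ε → (p, yyzxx, XZ)
  read y, top X: go to s, push YY → (s, yzxx, YYZ)
  read y, top Y: go to p, push Y → (p, zxx, YYZ)
  read z, top Y: go to p, push XY → (p, xx, XYYZ)
  read x, top X: go to q, push YX → (q, x, YXYYZ)
  read x, top Y: go to p, push ε → (p, ε, XYYZ)
All input consumed in state p with stack XYYZ.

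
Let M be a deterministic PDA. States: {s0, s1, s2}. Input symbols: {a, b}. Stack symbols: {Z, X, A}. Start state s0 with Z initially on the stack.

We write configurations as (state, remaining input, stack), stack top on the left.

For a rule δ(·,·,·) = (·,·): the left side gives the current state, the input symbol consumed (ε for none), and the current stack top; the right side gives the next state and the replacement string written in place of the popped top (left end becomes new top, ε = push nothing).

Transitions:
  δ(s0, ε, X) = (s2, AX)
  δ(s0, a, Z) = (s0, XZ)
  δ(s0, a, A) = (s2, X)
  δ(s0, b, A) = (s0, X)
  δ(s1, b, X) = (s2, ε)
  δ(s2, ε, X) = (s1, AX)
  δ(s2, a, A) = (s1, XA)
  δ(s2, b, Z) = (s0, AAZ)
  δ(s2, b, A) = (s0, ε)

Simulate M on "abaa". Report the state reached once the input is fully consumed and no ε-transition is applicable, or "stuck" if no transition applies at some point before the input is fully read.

(s0, abaa, Z) ⊢ (s0, baa, XZ) ⊢ (s2, baa, AXZ) ⊢ (s0, aa, XZ) ⊢ (s2, aa, AXZ) ⊢ (s1, a, XAXZ)
No transition for (s1, a, top X); M blocks with input a remaining.

stuck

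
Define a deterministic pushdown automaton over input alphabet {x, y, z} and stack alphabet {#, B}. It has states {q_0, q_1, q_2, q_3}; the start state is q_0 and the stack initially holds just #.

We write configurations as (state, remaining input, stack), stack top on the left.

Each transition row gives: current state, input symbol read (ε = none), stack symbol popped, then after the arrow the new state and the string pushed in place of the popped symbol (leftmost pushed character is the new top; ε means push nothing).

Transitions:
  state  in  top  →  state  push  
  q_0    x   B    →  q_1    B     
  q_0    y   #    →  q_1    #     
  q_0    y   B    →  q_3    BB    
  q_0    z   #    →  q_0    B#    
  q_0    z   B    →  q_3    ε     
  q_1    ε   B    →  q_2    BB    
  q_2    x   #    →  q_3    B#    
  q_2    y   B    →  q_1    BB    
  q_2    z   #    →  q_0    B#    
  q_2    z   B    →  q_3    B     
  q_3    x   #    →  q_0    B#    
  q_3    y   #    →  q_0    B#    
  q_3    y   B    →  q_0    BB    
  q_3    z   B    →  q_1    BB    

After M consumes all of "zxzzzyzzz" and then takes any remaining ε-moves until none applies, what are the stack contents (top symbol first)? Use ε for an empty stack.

(q_0, zxzzzyzzz, #)
  read z, top #: go to q_0, push B# → (q_0, xzzzyzzz, B#)
  read x, top B: go to q_1, push B → (q_1, zzzyzzz, B#)
  ε-move, top B: go to q_2, push BB → (q_2, zzzyzzz, BB#)
  read z, top B: go to q_3, push B → (q_3, zzyzzz, BB#)
  read z, top B: go to q_1, push BB → (q_1, zyzzz, BBB#)
  ε-move, top B: go to q_2, push BB → (q_2, zyzzz, BBBB#)
  read z, top B: go to q_3, push B → (q_3, yzzz, BBBB#)
  read y, top B: go to q_0, push BB → (q_0, zzz, BBBBB#)
  read z, top B: go to q_3, push ε → (q_3, zz, BBBB#)
  read z, top B: go to q_1, push BB → (q_1, z, BBBBB#)
  ε-move, top B: go to q_2, push BB → (q_2, z, BBBBBB#)
  read z, top B: go to q_3, push B → (q_3, ε, BBBBBB#)
All input consumed in state q_3 with stack BBBBBB#.

BBBBBB#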